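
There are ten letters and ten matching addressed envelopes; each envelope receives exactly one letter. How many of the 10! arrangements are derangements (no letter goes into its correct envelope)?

1334961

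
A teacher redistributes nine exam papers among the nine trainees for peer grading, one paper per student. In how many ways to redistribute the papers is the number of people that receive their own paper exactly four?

5544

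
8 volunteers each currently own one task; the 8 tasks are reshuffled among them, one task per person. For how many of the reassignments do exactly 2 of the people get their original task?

7420

Choose which 2 of the 8 are fixed: C(8,2) = 28.
The remaining 6 must be deranged: !6 = 265.
Total: 28 × 265 = 7420.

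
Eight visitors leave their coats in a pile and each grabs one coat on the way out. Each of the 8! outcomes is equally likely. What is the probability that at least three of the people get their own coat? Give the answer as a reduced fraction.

647/8064

Favorable outcomes: Σ_{i≥3} C(8,i)·!(8-i) = 56·44 + 70·9 + 56·2 + 28·1 + 8·0 + 1·1 = 3235.
Total outcomes: 8! = 40320.
Probability = 3235/40320 = 647/8064.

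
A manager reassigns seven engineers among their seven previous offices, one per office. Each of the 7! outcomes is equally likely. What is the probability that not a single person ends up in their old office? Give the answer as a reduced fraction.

103/280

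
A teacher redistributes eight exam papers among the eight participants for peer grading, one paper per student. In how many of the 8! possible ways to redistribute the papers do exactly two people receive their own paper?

7420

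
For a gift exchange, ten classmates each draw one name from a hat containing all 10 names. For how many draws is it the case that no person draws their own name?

1334961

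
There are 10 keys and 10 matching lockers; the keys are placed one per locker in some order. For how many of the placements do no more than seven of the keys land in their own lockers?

# with exactly i fixed is C(10,i)·!(10-i); sum over i=0..7:
  i=0: C(10,0)·!10 = 1·1334961 = 1334961
  i=1: C(10,1)·!9 = 10·133496 = 1334960
  i=2: C(10,2)·!8 = 45·14833 = 667485
  i=3: C(10,3)·!7 = 120·1854 = 222480
  i=4: C(10,4)·!6 = 210·265 = 55650
  i=5: C(10,5)·!5 = 252·44 = 11088
  i=6: C(10,6)·!4 = 210·9 = 1890
  i=7: C(10,7)·!3 = 120·2 = 240
Total = 3628754.

3628754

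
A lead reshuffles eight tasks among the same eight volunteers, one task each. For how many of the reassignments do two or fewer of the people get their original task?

Sum C(8,i)·!(8-i) for i = 0..2:
  i=0: C(8,0)·!8 = 1·14833 = 14833
  i=1: C(8,1)·!7 = 8·1854 = 14832
  i=2: C(8,2)·!6 = 28·265 = 7420
Total = 37085.

37085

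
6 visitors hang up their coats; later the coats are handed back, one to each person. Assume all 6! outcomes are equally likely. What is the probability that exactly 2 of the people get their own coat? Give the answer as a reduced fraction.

3/16

Favorable outcomes: C(6,2)·!4 = 15·9 = 135.
Total outcomes: 6! = 720.
Probability = 135/720 = 3/16.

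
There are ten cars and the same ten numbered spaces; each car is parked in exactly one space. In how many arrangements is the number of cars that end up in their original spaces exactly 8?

45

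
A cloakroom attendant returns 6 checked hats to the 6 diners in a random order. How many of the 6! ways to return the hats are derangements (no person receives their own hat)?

265

The number of derangements of 6 is !6 = Σ_{k=0}^{6} (-1)^k·6!/k!
= 6! - 6!/1! + 6!/2! - 6!/3! + 6!/4! - 6!/5! + 6!/6!
= 720 - 720 + 360 - 120 + 30 - 6 + 1
= 265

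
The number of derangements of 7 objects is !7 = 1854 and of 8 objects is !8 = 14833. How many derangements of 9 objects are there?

133496

!9 = (9-1)·(!8 + !7) = 8·(14833 + 1854) = 8·16687 = 133496.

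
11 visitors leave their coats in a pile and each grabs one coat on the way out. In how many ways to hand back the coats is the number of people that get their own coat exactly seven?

2970

Choose which 7 of the 11 are fixed: C(11,7) = 330.
The remaining 4 must be deranged: !4 = 9.
Total: 330 × 9 = 2970.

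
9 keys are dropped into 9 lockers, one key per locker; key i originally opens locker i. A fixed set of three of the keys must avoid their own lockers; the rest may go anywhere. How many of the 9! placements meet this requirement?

256320

Inclusion-exclusion on the 3 forbidden self-matches:
Σ_{j=0}^{3} (-1)^j C(3,j)(9-j)!
= C(3,0)·9! - C(3,1)·8! + C(3,2)·7! - C(3,3)·6!
= 362880 - 120960 + 15120 - 720
= 256320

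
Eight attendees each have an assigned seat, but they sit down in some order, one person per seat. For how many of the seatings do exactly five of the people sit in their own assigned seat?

112

Choose which 5 of the 8 are fixed: C(8,5) = 56.
The other 3 form a derangement: !3 = 2.
Total: 56 × 2 = 112.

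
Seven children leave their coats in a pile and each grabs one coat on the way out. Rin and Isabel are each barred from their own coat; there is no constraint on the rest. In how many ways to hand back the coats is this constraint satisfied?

Let A_j be the event that the j-th constrained one is fixed. By inclusion-exclusion over the 2 events:
Σ_{j=0}^{2} (-1)^j C(2,j)(7-j)!
= C(2,0)·7! - C(2,1)·6! + C(2,2)·5!
= 5040 - 1440 + 120
= 3720

3720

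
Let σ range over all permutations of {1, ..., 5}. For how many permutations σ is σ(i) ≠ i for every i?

44

!5 is the nearest integer to 5!/e.
5! = 120, and 120/e ≈ 44.15, so !5 = 44.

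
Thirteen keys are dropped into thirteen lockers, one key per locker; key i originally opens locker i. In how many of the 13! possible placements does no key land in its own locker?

2290792932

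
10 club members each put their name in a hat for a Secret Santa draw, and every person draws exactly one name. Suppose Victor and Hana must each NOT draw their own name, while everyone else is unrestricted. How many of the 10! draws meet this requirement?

2943360

Inclusion-exclusion on the 2 forbidden self-matches:
Σ_{j=0}^{2} (-1)^j C(2,j)(10-j)!
= C(2,0)·10! - C(2,1)·9! + C(2,2)·8!
= 3628800 - 725760 + 40320
= 2943360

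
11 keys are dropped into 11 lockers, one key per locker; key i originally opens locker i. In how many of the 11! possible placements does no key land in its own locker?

14684570

Use !n = n·!(n-1) + (-1)^n.
!11 = 11·1334961 - 1 = 14684570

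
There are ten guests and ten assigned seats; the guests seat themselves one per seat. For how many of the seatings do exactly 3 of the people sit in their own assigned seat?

222480

Pick the 3 fixed positions: C(10,3) = 120 ways.
The remaining 7 must be deranged: !7 = 1854.
Total: 120 × 1854 = 222480.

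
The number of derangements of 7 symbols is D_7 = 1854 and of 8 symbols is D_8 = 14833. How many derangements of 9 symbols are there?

133496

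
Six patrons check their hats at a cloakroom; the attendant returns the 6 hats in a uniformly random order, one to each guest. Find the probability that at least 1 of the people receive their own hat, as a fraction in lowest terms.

91/144

Favorable outcomes: Σ_{i≥1} C(6,i)·!(6-i) = 6·44 + 15·9 + 20·2 + 15·1 + 6·0 + 1·1 = 455.
Total outcomes: 6! = 720.
Probability = 455/720 = 91/144.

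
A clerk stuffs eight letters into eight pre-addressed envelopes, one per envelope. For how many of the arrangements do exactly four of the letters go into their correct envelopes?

Choose which 4 of the 8 are fixed: C(8,4) = 70.
The other 4 form a derangement: !4 = 9.
Total: 70 × 9 = 630.

630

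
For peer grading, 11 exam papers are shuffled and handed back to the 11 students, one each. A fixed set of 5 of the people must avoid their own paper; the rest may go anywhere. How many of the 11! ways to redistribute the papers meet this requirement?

25022880

Inclusion-exclusion on the 5 forbidden self-matches:
Σ_{j=0}^{5} (-1)^j C(5,j)(11-j)!
= C(5,0)·11! - C(5,1)·10! + C(5,2)·9! - C(5,3)·8! + C(5,4)·7! - C(5,5)·6!
= 39916800 - 18144000 + 3628800 - 403200 + 25200 - 720
= 25022880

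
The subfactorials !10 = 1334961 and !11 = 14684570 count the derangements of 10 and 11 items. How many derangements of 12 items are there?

!12 = (12-1)·(!11 + !10) = 11·(14684570 + 1334961) = 11·16019531 = 176214841.

176214841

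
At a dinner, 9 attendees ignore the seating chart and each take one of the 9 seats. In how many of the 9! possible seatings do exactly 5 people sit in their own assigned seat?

1134

Choose which 5 of the 9 are fixed: C(9,5) = 126.
The remaining 4 must be deranged: !4 = 9.
Total: 126 × 9 = 1134.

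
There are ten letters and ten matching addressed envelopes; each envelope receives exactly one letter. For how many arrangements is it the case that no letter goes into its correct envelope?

The number of derangements of 10 is !10 = Σ_{k=0}^{10} (-1)^k·10!/k!
= 10! - 10!/1! + 10!/2! - 10!/3! + 10!/4! - 10!/5! + 10!/6! - 10!/7! + 10!/8! - 10!/9! + 10!/10!
= 3628800 - 3628800 + 1814400 - 604800 + 151200 - 30240 + 5040 - 720 + 90 - 10 + 1
= 1334961

1334961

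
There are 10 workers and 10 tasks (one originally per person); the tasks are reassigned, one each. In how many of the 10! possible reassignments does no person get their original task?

1334961

!10 is the nearest integer to 10!/e.
10! = 3628800, and 3628800/e ≈ 1334960.92, so !10 = 1334961.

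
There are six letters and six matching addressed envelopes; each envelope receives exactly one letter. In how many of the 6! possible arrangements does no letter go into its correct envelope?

!6 is the nearest integer to 6!/e.
6! = 720, and 720/e ≈ 264.87, so !6 = 265.

265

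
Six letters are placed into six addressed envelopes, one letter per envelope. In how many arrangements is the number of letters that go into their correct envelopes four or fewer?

719

# with exactly i fixed is C(6,i)·!(6-i); sum over i=0..4:
  i=0: C(6,0)·!6 = 1·265 = 265
  i=1: C(6,1)·!5 = 6·44 = 264
  i=2: C(6,2)·!4 = 15·9 = 135
  i=3: C(6,3)·!3 = 20·2 = 40
  i=4: C(6,4)·!2 = 15·1 = 15
Total = 719.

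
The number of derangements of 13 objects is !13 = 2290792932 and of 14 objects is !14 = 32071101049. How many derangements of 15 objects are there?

!15 = (15-1)·(!14 + !13) = 14·(32071101049 + 2290792932) = 14·34361893981 = 481066515734.

481066515734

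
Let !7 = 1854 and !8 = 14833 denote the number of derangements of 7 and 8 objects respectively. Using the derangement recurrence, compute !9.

!9 = (9-1)·(!8 + !7) = 8·(14833 + 1854) = 8·16687 = 133496.

133496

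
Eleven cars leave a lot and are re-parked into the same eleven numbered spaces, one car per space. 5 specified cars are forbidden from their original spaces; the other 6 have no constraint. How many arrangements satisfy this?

25022880

Inclusion-exclusion on the 5 forbidden self-matches:
Σ_{j=0}^{5} (-1)^j C(5,j)(11-j)!
= C(5,0)·11! - C(5,1)·10! + C(5,2)·9! - C(5,3)·8! + C(5,4)·7! - C(5,5)·6!
= 39916800 - 18144000 + 3628800 - 403200 + 25200 - 720
= 25022880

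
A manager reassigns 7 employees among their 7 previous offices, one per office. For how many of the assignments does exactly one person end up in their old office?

1855

Pick the single fixed position: C(7,1) = 7 ways.
The remaining 6 must be deranged: !6 = 265.
Total: 7 × 265 = 1855.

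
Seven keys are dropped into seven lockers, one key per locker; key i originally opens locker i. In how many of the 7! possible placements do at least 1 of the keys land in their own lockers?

3186

# with exactly i fixed is C(7,i)·!(7-i); sum over i=1..7:
  i=1: C(7,1)·!6 = 7·265 = 1855
  i=2: C(7,2)·!5 = 21·44 = 924
  i=3: C(7,3)·!4 = 35·9 = 315
  i=4: C(7,4)·!3 = 35·2 = 70
  i=5: C(7,5)·!2 = 21·1 = 21
  i=6: C(7,6)·!1 = 7·0 = 0
  i=7: C(7,7)·!0 = 1·1 = 1
Total = 3186.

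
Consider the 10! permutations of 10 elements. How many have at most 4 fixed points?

3615536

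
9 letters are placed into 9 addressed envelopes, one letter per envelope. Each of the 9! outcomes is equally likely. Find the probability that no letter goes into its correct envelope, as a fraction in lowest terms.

16687/45360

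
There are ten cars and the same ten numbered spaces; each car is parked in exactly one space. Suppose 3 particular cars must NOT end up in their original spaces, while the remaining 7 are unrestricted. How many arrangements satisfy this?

Inclusion-exclusion on the 3 forbidden self-matches:
Σ_{j=0}^{3} (-1)^j C(3,j)(10-j)!
= C(3,0)·10! - C(3,1)·9! + C(3,2)·8! - C(3,3)·7!
= 3628800 - 1088640 + 120960 - 5040
= 2656080

2656080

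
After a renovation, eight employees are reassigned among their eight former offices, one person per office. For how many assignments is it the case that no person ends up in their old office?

14833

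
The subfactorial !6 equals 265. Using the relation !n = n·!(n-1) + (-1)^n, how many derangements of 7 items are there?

1854

!7 = 7·265 - 1 = 1854.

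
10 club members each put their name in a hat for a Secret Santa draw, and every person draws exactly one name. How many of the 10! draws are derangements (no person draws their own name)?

!10 = 10! · Σ_{k=0}^{10} (-1)^k/k!
= 10! - 10!/1! + 10!/2! - 10!/3! + 10!/4! - 10!/5! + 10!/6! - 10!/7! + 10!/8! - 10!/9! + 10!/10!
= 3628800 - 3628800 + 1814400 - 604800 + 151200 - 30240 + 5040 - 720 + 90 - 10 + 1
= 1334961

1334961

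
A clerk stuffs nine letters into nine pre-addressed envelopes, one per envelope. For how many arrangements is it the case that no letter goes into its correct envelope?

Use !n = n·!(n-1) + (-1)^n.
!9 = 9·14833 - 1 = 133496

133496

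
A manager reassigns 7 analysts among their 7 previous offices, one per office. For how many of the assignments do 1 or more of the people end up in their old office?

# with exactly i fixed is C(7,i)·!(7-i); sum over i=1..7:
  i=1: C(7,1)·!6 = 7·265 = 1855
  i=2: C(7,2)·!5 = 21·44 = 924
  i=3: C(7,3)·!4 = 35·9 = 315
  i=4: C(7,4)·!3 = 35·2 = 70
  i=5: C(7,5)·!2 = 21·1 = 21
  i=6: C(7,6)·!1 = 7·0 = 0
  i=7: C(7,7)·!0 = 1·1 = 1
Total = 3186.

3186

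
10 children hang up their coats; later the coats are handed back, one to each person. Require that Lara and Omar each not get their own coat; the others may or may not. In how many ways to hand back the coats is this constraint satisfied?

Inclusion-exclusion on the 2 forbidden self-matches:
Σ_{j=0}^{2} (-1)^j C(2,j)(10-j)!
= C(2,0)·10! - C(2,1)·9! + C(2,2)·8!
= 3628800 - 725760 + 40320
= 2943360

2943360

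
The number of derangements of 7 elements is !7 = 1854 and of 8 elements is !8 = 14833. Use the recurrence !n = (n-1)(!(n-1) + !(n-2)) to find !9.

!9 = (9-1)·(!8 + !7) = 8·(14833 + 1854) = 8·16687 = 133496.

133496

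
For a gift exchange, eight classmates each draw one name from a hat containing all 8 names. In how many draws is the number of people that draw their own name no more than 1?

29665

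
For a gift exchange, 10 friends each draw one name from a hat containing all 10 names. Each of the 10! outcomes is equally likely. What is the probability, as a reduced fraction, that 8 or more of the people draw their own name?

Favorable outcomes: Σ_{i≥8} C(10,i)·!(10-i) = 45·1 + 10·0 + 1·1 = 46.
Total outcomes: 10! = 3628800.
Probability = 46/3628800 = 23/1814400.

23/1814400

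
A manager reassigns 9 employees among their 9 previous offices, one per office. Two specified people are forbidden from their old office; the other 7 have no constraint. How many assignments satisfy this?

287280

Inclusion-exclusion on the 2 forbidden self-matches:
Σ_{j=0}^{2} (-1)^j C(2,j)(9-j)!
= C(2,0)·9! - C(2,1)·8! + C(2,2)·7!
= 362880 - 80640 + 5040
= 287280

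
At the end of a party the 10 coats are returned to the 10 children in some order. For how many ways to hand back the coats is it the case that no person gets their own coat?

1334961

Use !n = (n-1)(!(n-1) + !(n-2)).
!10 = 9·(133496 + 14833) = 9·148329 = 1334961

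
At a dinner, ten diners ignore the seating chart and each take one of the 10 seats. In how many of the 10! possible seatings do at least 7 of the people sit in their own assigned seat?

286

# with exactly i fixed is C(10,i)·!(10-i); sum over i=7..10:
  i=7: C(10,7)·!3 = 120·2 = 240
  i=8: C(10,8)·!2 = 45·1 = 45
  i=9: C(10,9)·!1 = 10·0 = 0
  i=10: C(10,10)·!0 = 1·1 = 1
Total = 286.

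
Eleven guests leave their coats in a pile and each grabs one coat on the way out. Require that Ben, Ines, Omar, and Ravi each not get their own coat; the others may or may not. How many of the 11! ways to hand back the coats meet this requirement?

27422640

Inclusion-exclusion on the 4 forbidden self-matches:
Σ_{j=0}^{4} (-1)^j C(4,j)(11-j)!
= C(4,0)·11! - C(4,1)·10! + C(4,2)·9! - C(4,3)·8! + C(4,4)·7!
= 39916800 - 14515200 + 2177280 - 161280 + 5040
= 27422640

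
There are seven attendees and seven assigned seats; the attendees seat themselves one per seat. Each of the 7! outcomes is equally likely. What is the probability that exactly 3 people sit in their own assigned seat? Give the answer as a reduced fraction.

1/16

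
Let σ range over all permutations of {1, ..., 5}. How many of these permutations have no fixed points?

44

The subfactorial !5 = [5!/e] (nearest integer).
5! = 120, and 120/e ≈ 44.15, so !5 = 44.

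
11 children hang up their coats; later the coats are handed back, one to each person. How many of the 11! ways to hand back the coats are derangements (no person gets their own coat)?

14684570

The subfactorial !11 = [11!/e] (nearest integer).
11! = 39916800, and 39916800/e ≈ 14684570.08, so !11 = 14684570.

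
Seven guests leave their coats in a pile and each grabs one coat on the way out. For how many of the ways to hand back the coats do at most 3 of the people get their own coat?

4948

Sum C(7,i)·!(7-i) for i = 0..3:
  i=0: C(7,0)·!7 = 1·1854 = 1854
  i=1: C(7,1)·!6 = 7·265 = 1855
  i=2: C(7,2)·!5 = 21·44 = 924
  i=3: C(7,3)·!4 = 35·9 = 315
Total = 4948.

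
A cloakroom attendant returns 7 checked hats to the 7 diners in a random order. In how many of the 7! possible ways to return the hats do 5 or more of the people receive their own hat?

22

Sum C(7,i)·!(7-i) for i = 5..7:
  i=5: C(7,5)·!2 = 21·1 = 21
  i=6: C(7,6)·!1 = 7·0 = 0
  i=7: C(7,7)·!0 = 1·1 = 1
Total = 22.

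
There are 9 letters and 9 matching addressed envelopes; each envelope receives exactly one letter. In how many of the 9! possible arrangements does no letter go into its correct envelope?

Use !n = (n-1)(!(n-1) + !(n-2)).
!9 = 8·(14833 + 1854) = 8·16687 = 133496

133496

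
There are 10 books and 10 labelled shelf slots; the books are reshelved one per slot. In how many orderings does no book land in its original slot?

!10 is the nearest integer to 10!/e.
10! = 3628800, and 3628800/e ≈ 1334960.92, so !10 = 1334961.

1334961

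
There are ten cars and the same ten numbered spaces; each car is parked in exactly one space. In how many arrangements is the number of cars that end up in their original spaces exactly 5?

Pick the 5 fixed positions: C(10,5) = 252 ways.
The remaining 5 must be deranged: !5 = 44.
Total: 252 × 44 = 11088.

11088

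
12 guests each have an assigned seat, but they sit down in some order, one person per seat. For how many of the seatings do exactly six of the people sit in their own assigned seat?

244860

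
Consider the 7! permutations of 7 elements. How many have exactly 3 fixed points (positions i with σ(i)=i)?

Choose which 3 of the 7 are fixed: C(7,3) = 35.
The other 4 form a derangement: !4 = 9.
Total: 35 × 9 = 315.

315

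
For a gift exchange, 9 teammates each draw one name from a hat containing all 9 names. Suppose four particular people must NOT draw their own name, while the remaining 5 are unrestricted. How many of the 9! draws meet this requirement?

229080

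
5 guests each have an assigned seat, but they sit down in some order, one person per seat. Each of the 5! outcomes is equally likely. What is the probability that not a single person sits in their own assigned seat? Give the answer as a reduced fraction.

Favorable outcomes: !5 = 44.
Total outcomes: 5! = 120.
Probability = 44/120 = 11/30.

11/30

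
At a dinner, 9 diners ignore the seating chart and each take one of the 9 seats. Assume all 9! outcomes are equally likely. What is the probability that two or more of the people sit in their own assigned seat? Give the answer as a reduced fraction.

Favorable outcomes: Σ_{i≥2} C(9,i)·!(9-i) = 36·1854 + 84·265 + 126·44 + 126·9 + 84·2 + 36·1 + 9·0 + 1·1 = 95887.
Total outcomes: 9! = 362880.
Probability = 95887/362880 = 95887/362880.

95887/362880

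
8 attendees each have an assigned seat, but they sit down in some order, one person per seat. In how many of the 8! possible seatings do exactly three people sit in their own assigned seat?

Pick the 3 fixed positions: C(8,3) = 56 ways.
The remaining 5 must be deranged: !5 = 44.
Total: 56 × 44 = 2464.

2464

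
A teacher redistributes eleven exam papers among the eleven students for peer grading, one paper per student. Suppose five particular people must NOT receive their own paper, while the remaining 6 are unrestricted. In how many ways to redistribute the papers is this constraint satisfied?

25022880

Inclusion-exclusion on the 5 forbidden self-matches:
Σ_{j=0}^{5} (-1)^j C(5,j)(11-j)!
= C(5,0)·11! - C(5,1)·10! + C(5,2)·9! - C(5,3)·8! + C(5,4)·7! - C(5,5)·6!
= 39916800 - 18144000 + 3628800 - 403200 + 25200 - 720
= 25022880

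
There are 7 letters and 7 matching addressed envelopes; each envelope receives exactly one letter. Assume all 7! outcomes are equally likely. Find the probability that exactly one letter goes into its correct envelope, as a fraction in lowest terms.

53/144

Favorable outcomes: C(7,1)·!6 = 7·265 = 1855.
Total outcomes: 7! = 5040.
Probability = 1855/5040 = 53/144.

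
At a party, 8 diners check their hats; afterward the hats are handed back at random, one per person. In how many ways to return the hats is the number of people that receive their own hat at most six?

40319

Sum C(8,i)·!(8-i) for i = 0..6:
  i=0: C(8,0)·!8 = 1·14833 = 14833
  i=1: C(8,1)·!7 = 8·1854 = 14832
  i=2: C(8,2)·!6 = 28·265 = 7420
  i=3: C(8,3)·!5 = 56·44 = 2464
  i=4: C(8,4)·!4 = 70·9 = 630
  i=5: C(8,5)·!3 = 56·2 = 112
  i=6: C(8,6)·!2 = 28·1 = 28
Total = 40319.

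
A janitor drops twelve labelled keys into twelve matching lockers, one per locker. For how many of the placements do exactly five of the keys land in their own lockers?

1468368

Pick the 5 fixed positions: C(12,5) = 792 ways.
The remaining 7 must be deranged: !7 = 1854.
Total: 792 × 1854 = 1468368.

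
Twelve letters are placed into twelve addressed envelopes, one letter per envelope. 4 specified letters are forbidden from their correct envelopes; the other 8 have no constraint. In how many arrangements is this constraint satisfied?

Let A_j be the event that the j-th constrained one is fixed. By inclusion-exclusion over the 4 events:
Σ_{j=0}^{4} (-1)^j C(4,j)(12-j)!
= C(4,0)·12! - C(4,1)·11! + C(4,2)·10! - C(4,3)·9! + C(4,4)·8!
= 479001600 - 159667200 + 21772800 - 1451520 + 40320
= 339696000

339696000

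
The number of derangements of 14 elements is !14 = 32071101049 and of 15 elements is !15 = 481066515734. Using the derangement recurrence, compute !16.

!16 = (16-1)·(!15 + !14) = 15·(481066515734 + 32071101049) = 15·513137616783 = 7697064251745.

7697064251745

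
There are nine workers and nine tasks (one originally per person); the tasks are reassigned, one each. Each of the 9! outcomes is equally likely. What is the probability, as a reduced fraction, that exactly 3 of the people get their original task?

53/864

Favorable outcomes: C(9,3)·!6 = 84·265 = 22260.
Total outcomes: 9! = 362880.
Probability = 22260/362880 = 53/864.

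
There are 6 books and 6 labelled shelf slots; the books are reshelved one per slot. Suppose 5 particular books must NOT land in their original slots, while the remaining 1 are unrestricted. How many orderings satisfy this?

Inclusion-exclusion on the 5 forbidden self-matches:
Σ_{j=0}^{5} (-1)^j C(5,j)(6-j)!
= C(5,0)·6! - C(5,1)·5! + C(5,2)·4! - C(5,3)·3! + C(5,4)·2! - C(5,5)·1!
= 720 - 600 + 240 - 60 + 10 - 1
= 309

309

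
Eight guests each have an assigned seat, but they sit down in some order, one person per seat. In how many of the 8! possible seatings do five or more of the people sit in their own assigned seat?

141

Sum C(8,i)·!(8-i) for i = 5..8:
  i=5: C(8,5)·!3 = 56·2 = 112
  i=6: C(8,6)·!2 = 28·1 = 28
  i=7: C(8,7)·!1 = 8·0 = 0
  i=8: C(8,8)·!0 = 1·1 = 1
Total = 141.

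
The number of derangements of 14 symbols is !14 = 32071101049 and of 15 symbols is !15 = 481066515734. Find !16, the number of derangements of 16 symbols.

7697064251745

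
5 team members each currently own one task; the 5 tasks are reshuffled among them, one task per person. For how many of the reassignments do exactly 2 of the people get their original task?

Pick the 2 fixed positions: C(5,2) = 10 ways.
The remaining 3 must be deranged: !3 = 2.
Total: 10 × 2 = 20.

20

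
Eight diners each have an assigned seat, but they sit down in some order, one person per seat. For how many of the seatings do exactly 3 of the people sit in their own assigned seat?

2464

Choose which 3 of the 8 are fixed: C(8,3) = 56.
The remaining 5 must be deranged: !5 = 44.
Total: 56 × 44 = 2464.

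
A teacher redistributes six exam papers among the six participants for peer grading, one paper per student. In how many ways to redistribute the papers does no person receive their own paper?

265

!6 = 6! · Σ_{k=0}^{6} (-1)^k/k!
= 6! - 6!/1! + 6!/2! - 6!/3! + 6!/4! - 6!/5! + 6!/6!
= 720 - 720 + 360 - 120 + 30 - 6 + 1
= 265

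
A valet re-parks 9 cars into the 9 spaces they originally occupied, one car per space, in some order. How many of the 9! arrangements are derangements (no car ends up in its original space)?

!9 is the nearest integer to 9!/e.
9! = 362880, and 362880/e ≈ 133496.09, so !9 = 133496.

133496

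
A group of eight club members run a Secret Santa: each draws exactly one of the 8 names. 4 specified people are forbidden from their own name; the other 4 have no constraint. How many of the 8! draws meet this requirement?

Inclusion-exclusion on the 4 forbidden self-matches:
Σ_{j=0}^{4} (-1)^j C(4,j)(8-j)!
= C(4,0)·8! - C(4,1)·7! + C(4,2)·6! - C(4,3)·5! + C(4,4)·4!
= 40320 - 20160 + 4320 - 480 + 24
= 24024

24024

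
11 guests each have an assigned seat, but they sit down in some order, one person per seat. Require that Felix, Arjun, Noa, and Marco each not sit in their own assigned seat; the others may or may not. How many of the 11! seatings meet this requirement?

27422640

Let A_j be the event that the j-th constrained one is fixed. By inclusion-exclusion over the 4 events:
Σ_{j=0}^{4} (-1)^j C(4,j)(11-j)!
= C(4,0)·11! - C(4,1)·10! + C(4,2)·9! - C(4,3)·8! + C(4,4)·7!
= 39916800 - 14515200 + 2177280 - 161280 + 5040
= 27422640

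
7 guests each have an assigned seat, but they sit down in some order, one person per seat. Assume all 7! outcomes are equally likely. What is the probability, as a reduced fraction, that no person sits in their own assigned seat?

103/280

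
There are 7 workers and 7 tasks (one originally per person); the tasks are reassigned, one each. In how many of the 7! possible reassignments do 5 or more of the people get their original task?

22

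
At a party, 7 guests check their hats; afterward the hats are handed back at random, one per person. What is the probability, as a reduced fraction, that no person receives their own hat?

103/280

Favorable outcomes: !7 = 1854.
Total outcomes: 7! = 5040.
Probability = 1854/5040 = 103/280.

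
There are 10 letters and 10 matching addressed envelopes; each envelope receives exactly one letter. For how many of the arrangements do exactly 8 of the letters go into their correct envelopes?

Choose which 8 of the 10 are fixed: C(10,8) = 45.
The other 2 form a derangement: !2 = 1.
Total: 45 × 1 = 45.

45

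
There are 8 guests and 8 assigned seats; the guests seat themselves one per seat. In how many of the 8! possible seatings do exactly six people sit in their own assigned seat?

Pick the 6 fixed positions: C(8,6) = 28 ways.
The remaining 2 must be deranged: !2 = 1.
Total: 28 × 1 = 28.

28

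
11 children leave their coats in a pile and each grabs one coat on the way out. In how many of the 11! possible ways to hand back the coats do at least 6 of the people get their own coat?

23684

# with exactly i fixed is C(11,i)·!(11-i); sum over i=6..11:
  i=6: C(11,6)·!5 = 462·44 = 20328
  i=7: C(11,7)·!4 = 330·9 = 2970
  i=8: C(11,8)·!3 = 165·2 = 330
  i=9: C(11,9)·!2 = 55·1 = 55
  i=10: C(11,10)·!1 = 11·0 = 0
  i=11: C(11,11)·!0 = 1·1 = 1
Total = 23684.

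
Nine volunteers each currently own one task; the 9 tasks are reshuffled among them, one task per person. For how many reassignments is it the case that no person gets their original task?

133496

!9 is the nearest integer to 9!/e.
9! = 362880, and 362880/e ≈ 133496.09, so !9 = 133496.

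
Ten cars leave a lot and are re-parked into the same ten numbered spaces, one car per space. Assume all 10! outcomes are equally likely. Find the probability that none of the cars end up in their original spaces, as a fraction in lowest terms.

Favorable outcomes: !10 = 1334961.
Total outcomes: 10! = 3628800.
Probability = 1334961/3628800 = 16481/44800.

16481/44800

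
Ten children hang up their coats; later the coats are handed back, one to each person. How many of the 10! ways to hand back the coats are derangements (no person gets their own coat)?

Recurrence: !10 = 9·(!9 + !8).
!10 = 9·(133496 + 14833) = 9·148329 = 1334961

1334961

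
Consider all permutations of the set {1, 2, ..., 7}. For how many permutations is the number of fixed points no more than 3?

Sum C(7,i)·!(7-i) for i = 0..3:
  i=0: C(7,0)·!7 = 1·1854 = 1854
  i=1: C(7,1)·!6 = 7·265 = 1855
  i=2: C(7,2)·!5 = 21·44 = 924
  i=3: C(7,3)·!4 = 35·9 = 315
Total = 4948.

4948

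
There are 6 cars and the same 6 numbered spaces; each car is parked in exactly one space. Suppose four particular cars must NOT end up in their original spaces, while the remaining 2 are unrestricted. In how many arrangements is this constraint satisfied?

362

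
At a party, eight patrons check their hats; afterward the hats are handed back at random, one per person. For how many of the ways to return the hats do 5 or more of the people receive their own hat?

# with exactly i fixed is C(8,i)·!(8-i); sum over i=5..8:
  i=5: C(8,5)·!3 = 56·2 = 112
  i=6: C(8,6)·!2 = 28·1 = 28
  i=7: C(8,7)·!1 = 8·0 = 0
  i=8: C(8,8)·!0 = 1·1 = 1
Total = 141.

141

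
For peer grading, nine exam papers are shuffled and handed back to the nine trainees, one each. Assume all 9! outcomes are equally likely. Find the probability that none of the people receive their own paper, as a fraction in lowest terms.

16687/45360

Favorable outcomes: !9 = 133496.
Total outcomes: 9! = 362880.
Probability = 133496/362880 = 16687/45360.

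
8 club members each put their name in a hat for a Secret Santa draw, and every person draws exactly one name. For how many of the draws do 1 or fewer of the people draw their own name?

29665

# with exactly i fixed is C(8,i)·!(8-i); sum over i=0..1:
  i=0: C(8,0)·!8 = 1·14833 = 14833
  i=1: C(8,1)·!7 = 8·1854 = 14832
Total = 29665.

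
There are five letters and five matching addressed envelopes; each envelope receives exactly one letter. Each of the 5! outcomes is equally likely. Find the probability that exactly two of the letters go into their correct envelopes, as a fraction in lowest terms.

Favorable outcomes: C(5,2)·!3 = 10·2 = 20.
Total outcomes: 5! = 120.
Probability = 20/120 = 1/6.

1/6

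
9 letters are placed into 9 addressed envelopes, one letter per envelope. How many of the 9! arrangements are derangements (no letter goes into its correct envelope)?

Use !n = (n-1)(!(n-1) + !(n-2)).
!9 = 8·(14833 + 1854) = 8·16687 = 133496

133496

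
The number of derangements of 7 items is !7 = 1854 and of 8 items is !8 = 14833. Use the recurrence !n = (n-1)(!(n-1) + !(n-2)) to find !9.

133496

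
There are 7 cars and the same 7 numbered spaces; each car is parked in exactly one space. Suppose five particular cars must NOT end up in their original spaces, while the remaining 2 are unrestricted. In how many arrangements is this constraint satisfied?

2428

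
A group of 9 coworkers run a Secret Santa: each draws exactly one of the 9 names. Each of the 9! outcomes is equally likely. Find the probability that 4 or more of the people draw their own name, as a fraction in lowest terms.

6883/362880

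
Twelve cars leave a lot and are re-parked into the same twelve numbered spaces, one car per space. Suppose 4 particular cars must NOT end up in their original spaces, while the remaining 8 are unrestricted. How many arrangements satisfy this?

339696000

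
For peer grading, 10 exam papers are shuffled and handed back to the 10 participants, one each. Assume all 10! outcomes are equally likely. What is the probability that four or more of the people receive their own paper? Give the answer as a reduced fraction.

34457/1814400

Favorable outcomes: Σ_{i≥4} C(10,i)·!(10-i) = 210·265 + 252·44 + 210·9 + 120·2 + 45·1 + 10·0 + 1·1 = 68914.
Total outcomes: 10! = 3628800.
Probability = 68914/3628800 = 34457/1814400.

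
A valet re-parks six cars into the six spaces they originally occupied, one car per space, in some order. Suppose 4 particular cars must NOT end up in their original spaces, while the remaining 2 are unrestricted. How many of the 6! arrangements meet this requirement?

362

Inclusion-exclusion on the 4 forbidden self-matches:
Σ_{j=0}^{4} (-1)^j C(4,j)(6-j)!
= C(4,0)·6! - C(4,1)·5! + C(4,2)·4! - C(4,3)·3! + C(4,4)·2!
= 720 - 480 + 144 - 24 + 2
= 362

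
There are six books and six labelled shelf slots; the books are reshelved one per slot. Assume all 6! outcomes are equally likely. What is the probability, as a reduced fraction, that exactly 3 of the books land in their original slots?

1/18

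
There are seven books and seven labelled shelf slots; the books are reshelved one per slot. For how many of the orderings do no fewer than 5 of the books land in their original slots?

22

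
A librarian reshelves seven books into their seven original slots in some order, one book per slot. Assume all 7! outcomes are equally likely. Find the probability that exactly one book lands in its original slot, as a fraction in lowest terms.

Favorable outcomes: C(7,1)·!6 = 7·265 = 1855.
Total outcomes: 7! = 5040.
Probability = 1855/5040 = 53/144.

53/144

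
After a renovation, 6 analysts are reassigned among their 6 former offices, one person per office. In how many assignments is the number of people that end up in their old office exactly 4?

Pick the 4 fixed positions: C(6,4) = 15 ways.
The remaining 2 must be deranged: !2 = 1.
Total: 15 × 1 = 15.

15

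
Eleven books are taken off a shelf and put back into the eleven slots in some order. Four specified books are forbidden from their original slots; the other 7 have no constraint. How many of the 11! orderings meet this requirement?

27422640

Let A_j be the event that the j-th constrained one is fixed. By inclusion-exclusion over the 4 events:
Σ_{j=0}^{4} (-1)^j C(4,j)(11-j)!
= C(4,0)·11! - C(4,1)·10! + C(4,2)·9! - C(4,3)·8! + C(4,4)·7!
= 39916800 - 14515200 + 2177280 - 161280 + 5040
= 27422640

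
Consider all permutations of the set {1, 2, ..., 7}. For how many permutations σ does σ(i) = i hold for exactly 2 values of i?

Choose which 2 of the 7 are fixed: C(7,2) = 21.
The other 5 form a derangement: !5 = 44.
Total: 21 × 44 = 924.

924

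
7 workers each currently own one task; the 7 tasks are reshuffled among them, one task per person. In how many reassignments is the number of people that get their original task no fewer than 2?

1331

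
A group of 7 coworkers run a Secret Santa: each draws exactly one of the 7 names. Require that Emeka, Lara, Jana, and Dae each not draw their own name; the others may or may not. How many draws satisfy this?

2790

Inclusion-exclusion on the 4 forbidden self-matches:
Σ_{j=0}^{4} (-1)^j C(4,j)(7-j)!
= C(4,0)·7! - C(4,1)·6! + C(4,2)·5! - C(4,3)·4! + C(4,4)·3!
= 5040 - 2880 + 720 - 96 + 6
= 2790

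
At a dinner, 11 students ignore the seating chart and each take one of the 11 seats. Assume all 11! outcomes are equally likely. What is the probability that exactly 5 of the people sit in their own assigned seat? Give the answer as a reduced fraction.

Favorable outcomes: C(11,5)·!6 = 462·265 = 122430.
Total outcomes: 11! = 39916800.
Probability = 122430/39916800 = 53/17280.

53/17280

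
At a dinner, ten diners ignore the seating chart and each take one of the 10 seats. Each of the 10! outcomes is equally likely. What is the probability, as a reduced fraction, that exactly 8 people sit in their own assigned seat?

1/80640

Favorable outcomes: C(10,8)·!2 = 45·1 = 45.
Total outcomes: 10! = 3628800.
Probability = 45/3628800 = 1/80640.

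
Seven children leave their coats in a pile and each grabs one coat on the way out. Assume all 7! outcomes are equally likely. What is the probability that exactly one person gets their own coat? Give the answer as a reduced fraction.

53/144

Favorable outcomes: C(7,1)·!6 = 7·265 = 1855.
Total outcomes: 7! = 5040.
Probability = 1855/5040 = 53/144.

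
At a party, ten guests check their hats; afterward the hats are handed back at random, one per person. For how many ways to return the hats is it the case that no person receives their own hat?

1334961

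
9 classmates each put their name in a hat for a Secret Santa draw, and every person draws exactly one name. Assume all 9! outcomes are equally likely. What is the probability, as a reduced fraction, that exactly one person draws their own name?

2119/5760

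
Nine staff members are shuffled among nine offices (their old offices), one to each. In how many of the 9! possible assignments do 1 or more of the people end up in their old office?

229384

# with exactly i fixed is C(9,i)·!(9-i); sum over i=1..9:
  i=1: C(9,1)·!8 = 9·14833 = 133497
  i=2: C(9,2)·!7 = 36·1854 = 66744
  i=3: C(9,3)·!6 = 84·265 = 22260
  i=4: C(9,4)·!5 = 126·44 = 5544
  i=5: C(9,5)·!4 = 126·9 = 1134
  i=6: C(9,6)·!3 = 84·2 = 168
  i=7: C(9,7)·!2 = 36·1 = 36
  i=8: C(9,8)·!1 = 9·0 = 0
  i=9: C(9,9)·!0 = 1·1 = 1
Total = 229384.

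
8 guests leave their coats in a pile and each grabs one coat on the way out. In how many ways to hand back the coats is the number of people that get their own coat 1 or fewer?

29665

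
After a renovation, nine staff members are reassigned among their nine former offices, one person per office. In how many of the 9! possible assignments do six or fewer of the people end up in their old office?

362843

Sum C(9,i)·!(9-i) for i = 0..6:
  i=0: C(9,0)·!9 = 1·133496 = 133496
  i=1: C(9,1)·!8 = 9·14833 = 133497
  i=2: C(9,2)·!7 = 36·1854 = 66744
  i=3: C(9,3)·!6 = 84·265 = 22260
  i=4: C(9,4)·!5 = 126·44 = 5544
  i=5: C(9,5)·!4 = 126·9 = 1134
  i=6: C(9,6)·!3 = 84·2 = 168
Total = 362843.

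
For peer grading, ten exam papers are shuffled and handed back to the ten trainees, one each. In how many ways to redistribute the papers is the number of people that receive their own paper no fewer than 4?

68914

# with exactly i fixed is C(10,i)·!(10-i); sum over i=4..10:
  i=4: C(10,4)·!6 = 210·265 = 55650
  i=5: C(10,5)·!5 = 252·44 = 11088
  i=6: C(10,6)·!4 = 210·9 = 1890
  i=7: C(10,7)·!3 = 120·2 = 240
  i=8: C(10,8)·!2 = 45·1 = 45
  i=9: C(10,9)·!1 = 10·0 = 0
  i=10: C(10,10)·!0 = 1·1 = 1
Total = 68914.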